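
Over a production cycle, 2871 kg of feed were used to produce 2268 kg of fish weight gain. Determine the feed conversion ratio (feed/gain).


FCR = feed consumed / weight gained
FCR = 2871 kg / 2268 kg = 1.26587

1.26587


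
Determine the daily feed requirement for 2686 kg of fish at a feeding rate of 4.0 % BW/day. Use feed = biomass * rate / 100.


Feeding rate fraction = 4.0% / 100 = 0.04
Daily feed = 2686 kg * 0.04 = 107.44 kg/day

107.44 kg/day


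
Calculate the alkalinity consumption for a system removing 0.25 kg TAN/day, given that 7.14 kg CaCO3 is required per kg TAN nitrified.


Alkalinity factor: 7.14 kg CaCO3 consumed per kg TAN nitrified
alk = 0.25 kg TAN * 7.14 = 1.785 kg CaCO3/day

1.785 kg CaCO3/day


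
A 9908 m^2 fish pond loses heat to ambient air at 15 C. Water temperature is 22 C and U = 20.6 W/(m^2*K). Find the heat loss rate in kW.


Temperature difference dT = 22 - 15 = 7 K
Heat loss (W) = U * A * dT = 20.6 * 9908 * 7 = 1428733.6 W
Convert to kW: 1428733.6 / 1000 = 1428.7336 kW

1428.7336 kW


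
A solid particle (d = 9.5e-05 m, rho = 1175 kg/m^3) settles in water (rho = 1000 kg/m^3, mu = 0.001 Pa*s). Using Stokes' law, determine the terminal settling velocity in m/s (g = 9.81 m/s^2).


Density difference: rho_p - rho_f = 1175 - 1000 = 175 kg/m^3
d^2 = (9.5e-05)^2 = 9.025e-09 m^2
Numerator = (rho_p - rho_f) * g * d^2 = 175 * 9.81 * 9.025e-09 = 1.5493669e-05
Denominator = 18 * mu = 18 * 0.001 = 0.018
v_s = 1.5493669e-05 / 0.018 = 8.60759e-04 m/s
Check: Re = rho_f * v_s * d / mu = 1000 * 8.60759e-04 * 9.5e-05 / 0.001 = 0.0818 < 1, so Stokes' law applies.

8.60759e-04 m/s


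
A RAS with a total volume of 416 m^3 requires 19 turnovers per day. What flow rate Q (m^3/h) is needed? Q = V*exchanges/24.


Daily recirculation volume = 416 m^3 * 19 = 7904 m^3/day
Flow rate Q = daily volume / 24 h = 7904 / 24 = 329.333 m^3/h

329.333 m^3/h


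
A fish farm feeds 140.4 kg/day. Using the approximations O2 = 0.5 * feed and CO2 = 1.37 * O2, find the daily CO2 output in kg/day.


O2 = 140.4 * 0.5 = 70.2
CO2 = 70.2 * 1.37 = 96.174

96.174 kg/day


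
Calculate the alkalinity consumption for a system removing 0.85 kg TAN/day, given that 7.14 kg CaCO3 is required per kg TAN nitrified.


Alkalinity factor: 7.14 kg CaCO3 consumed per kg TAN nitrified
alk = 0.85 kg TAN * 7.14 = 6.069 kg CaCO3/day

6.069 kg CaCO3/day


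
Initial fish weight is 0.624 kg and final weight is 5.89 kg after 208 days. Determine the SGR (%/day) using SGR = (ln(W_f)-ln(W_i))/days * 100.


ln(W_f) = ln(5.89) = 1.773256
ln(W_i) = ln(0.624) = -0.47160491
ln(W_f) - ln(W_i) = 1.773256 - -0.47160491 = 2.2448609
SGR = 2.2448609 / 208 * 100 = 1.07926 %/day

1.07926 %/day


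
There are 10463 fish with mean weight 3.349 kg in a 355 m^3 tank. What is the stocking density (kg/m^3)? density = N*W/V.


Total biomass = 10463 fish * 3.349 kg = 35040.587 kg
Density = total biomass / volume = 35040.587 / 355 = 98.7059 kg/m^3

98.7059 kg/m^3


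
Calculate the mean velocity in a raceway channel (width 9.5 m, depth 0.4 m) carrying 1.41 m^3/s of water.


Cross-sectional area = W * d = 9.5 * 0.4 = 3.8 m^2
Velocity = Q / A = 1.41 / 3.8 = 0.371053 m/s

0.371053 m/s


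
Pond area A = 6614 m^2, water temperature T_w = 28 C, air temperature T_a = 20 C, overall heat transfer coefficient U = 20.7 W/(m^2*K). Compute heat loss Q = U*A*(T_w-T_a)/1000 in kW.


Temperature difference dT = 28 - 20 = 8 K
Heat loss (W) = U * A * dT = 20.7 * 6614 * 8 = 1095278.4 W
Convert to kW: 1095278.4 / 1000 = 1095.2784 kW

1095.2784 kW


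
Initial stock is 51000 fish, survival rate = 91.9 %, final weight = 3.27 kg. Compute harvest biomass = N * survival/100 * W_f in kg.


Survivors = 51000 * 91.9/100 = 46869 fish
Harvest biomass = survivors * W_f = 46869 * 3.27 = 153261.63 kg

153261.63 kg


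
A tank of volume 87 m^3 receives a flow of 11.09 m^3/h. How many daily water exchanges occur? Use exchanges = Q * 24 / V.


Daily flow volume = 11.09 m^3/h * 24 h = 266.16 m^3/day
Exchanges = daily flow / tank volume = 266.16 / 87 = 3.05931 exchanges/day

3.05931 exchanges/day


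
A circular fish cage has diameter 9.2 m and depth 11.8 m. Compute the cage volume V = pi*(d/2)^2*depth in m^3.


r = d/2 = 9.2/2 = 4.6 m
Base area = pi*r^2 = pi*4.6^2 = 66.476101 m^2
Volume = 66.476101 * 11.8 = 784.418 m^3

784.418 m^3


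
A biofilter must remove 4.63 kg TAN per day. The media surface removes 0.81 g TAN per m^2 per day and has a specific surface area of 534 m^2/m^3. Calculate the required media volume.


A = 4.63*1000 / 0.81 = 5716.0494 m^2
V = 5716.0494 / 534 = 10.7042

10.7042 m^3


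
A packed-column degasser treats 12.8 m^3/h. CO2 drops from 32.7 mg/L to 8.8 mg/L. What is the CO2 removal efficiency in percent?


CO2_out / CO2_in = 8.8 / 32.7 = 0.26911315
Fraction remaining = 0.26911315
efficiency = (1 - 0.26911315) * 100 = 73.0887 %

73.0887 %


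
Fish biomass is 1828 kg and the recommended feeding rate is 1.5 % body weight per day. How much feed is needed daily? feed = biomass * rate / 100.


Feeding rate fraction = 1.5% / 100 = 0.015
Daily feed = 1828 kg * 0.015 = 27.42 kg/day

27.42 kg/day


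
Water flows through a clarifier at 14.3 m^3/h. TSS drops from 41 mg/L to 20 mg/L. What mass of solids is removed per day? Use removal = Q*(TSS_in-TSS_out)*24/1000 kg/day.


Concentration drop: TSS_in - TSS_out = 41 - 20 = 21 mg/L
Hourly solids removed = Q * dTSS = 14.3 m^3/h * 21 mg/L = 300.3 g/h  (m^3/h * mg/L = g/h)
Daily solids removed = 300.3 * 24 = 7207.2 g/day
Convert g to kg: 7207.2 / 1000 = 7.2072 kg/day

7.2072 kg/day


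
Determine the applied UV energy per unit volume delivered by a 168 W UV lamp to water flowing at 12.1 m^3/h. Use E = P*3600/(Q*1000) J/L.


Energy delivered per hour = 168 W * 3600 s = 604800 J/h
Volume treated per hour = 12.1 m^3/h * 1000 = 12100 L/h
dose = 604800 / 12100 = 49.9835 J/L

49.9835 J/L


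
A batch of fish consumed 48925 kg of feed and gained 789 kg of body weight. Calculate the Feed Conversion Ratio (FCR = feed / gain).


FCR = feed consumed / weight gained
FCR = 48925 kg / 789 kg = 62.0089

62.0089


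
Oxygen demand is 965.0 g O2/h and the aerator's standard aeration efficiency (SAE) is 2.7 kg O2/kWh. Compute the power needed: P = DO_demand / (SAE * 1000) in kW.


SAE in g O2/kWh = 2.7 * 1000 = 2700 g/kWh
P = DO_demand / SAE_g = 965.0 / 2700 = 0.357407 kW

0.357407 kW


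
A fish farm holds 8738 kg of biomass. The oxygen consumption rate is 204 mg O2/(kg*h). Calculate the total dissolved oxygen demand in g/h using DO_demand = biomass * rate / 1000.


Total O2 consumption (mg/h) = 8738 kg * 204 mg/(kg*h) = 1782552 mg/h
Convert to g/h: 1782552 / 1000 = 1782.552 g/h

1782.552 g/h


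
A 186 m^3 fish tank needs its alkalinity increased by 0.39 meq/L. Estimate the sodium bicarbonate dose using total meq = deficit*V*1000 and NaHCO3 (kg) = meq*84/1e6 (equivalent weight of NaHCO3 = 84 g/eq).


Tank volume in L = 186 m^3 * 1000 = 186000 L
Total meq required = 0.39 meq/L * 186000 L = 72540 meq
NaHCO3 mass = 72540 meq * 84 mg/meq / 1e6 = 6.09336 kg

6.09336 kg


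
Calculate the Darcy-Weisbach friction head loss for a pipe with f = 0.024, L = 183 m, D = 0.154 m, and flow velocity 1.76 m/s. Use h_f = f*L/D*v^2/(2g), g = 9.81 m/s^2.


v^2 = 1.76^2 = 3.0976 m^2/s^2
L/D = 183/0.154 = 1188.3117
h_f = f*(L/D)*v^2/(2g) = 0.024 * 1188.3117 * 3.0976 / 19.62 = 4.50265 m

4.50265 m


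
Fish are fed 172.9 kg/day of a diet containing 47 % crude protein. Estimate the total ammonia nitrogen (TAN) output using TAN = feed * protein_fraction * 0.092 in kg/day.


Protein in feed = 172.9 * 47/100 = 81.263 kg/day
TAN = protein * 0.092 = 81.263 * 0.092 = 7.476196 kg/day

7.476196 kg/day


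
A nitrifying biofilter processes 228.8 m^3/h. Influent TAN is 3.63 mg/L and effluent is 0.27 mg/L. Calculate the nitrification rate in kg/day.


Concentration drop: TAN_in - TAN_out = 3.63 - 0.27 = 3.36 mg/L
Hourly TAN removed = Q * dTAN = 228.8 m^3/h * 3.36 mg/L = 768.768 g/h  (m^3/h * mg/L = g/h)
Daily TAN removed = 768.768 * 24 = 18450.432 g/day
Convert to kg/day: 18450.432 / 1000 = 18.450432 kg/day

18.450432 kg/day


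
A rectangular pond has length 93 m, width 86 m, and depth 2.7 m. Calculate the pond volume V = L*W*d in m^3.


Base area = L * W = 93 * 86 = 7998 m^2
Volume = area * depth = 7998 * 2.7 = 21594.6 m^3

21594.6 m^3


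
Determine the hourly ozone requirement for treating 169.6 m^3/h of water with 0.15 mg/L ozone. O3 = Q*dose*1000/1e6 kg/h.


O3 demand (mg/h) = Q * dose * 1000 = 169.6 * 0.15 * 1000 = 25440 mg/h
Convert mg to kg: 25440 / 1e6 = 0.02544 kg/h

0.02544 kg/h


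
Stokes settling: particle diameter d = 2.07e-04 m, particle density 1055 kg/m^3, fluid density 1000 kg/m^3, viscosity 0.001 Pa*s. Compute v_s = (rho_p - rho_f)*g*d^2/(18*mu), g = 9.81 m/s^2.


Density difference: rho_p - rho_f = 1055 - 1000 = 55 kg/m^3
d^2 = (2.07e-04)^2 = 4.2849e-08 m^2
Numerator = (rho_p - rho_f) * g * d^2 = 55 * 9.81 * 4.2849e-08 = 2.3119178e-05
Denominator = 18 * mu = 18 * 0.001 = 0.018
v_s = 2.3119178e-05 / 0.018 = 0.0012844 m/s
Check: Re = rho_f * v_s * d / mu = 1000 * 0.0012844 * 2.07e-04 / 0.001 = 0.266 < 1, so Stokes' law applies.

0.0012844 m/s


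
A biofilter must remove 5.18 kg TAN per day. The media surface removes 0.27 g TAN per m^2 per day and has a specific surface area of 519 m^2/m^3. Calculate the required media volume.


A = 5.18*1000 / 0.27 = 19185.185 m^2
V = 19185.185 / 519 = 36.9657

36.9657 m^3


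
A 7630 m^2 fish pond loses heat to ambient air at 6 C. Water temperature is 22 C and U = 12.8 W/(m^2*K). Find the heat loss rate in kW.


Temperature difference dT = 22 - 6 = 16 K
Heat loss (W) = U * A * dT = 12.8 * 7630 * 16 = 1562624 W
Convert to kW: 1562624 / 1000 = 1562.624 kW

1562.624 kW


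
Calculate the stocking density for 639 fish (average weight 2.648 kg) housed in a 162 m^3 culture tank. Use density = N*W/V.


Total biomass = 639 fish * 2.648 kg = 1692.072 kg
Density = total biomass / volume = 1692.072 / 162 = 10.4449 kg/m^3

10.4449 kg/m^3


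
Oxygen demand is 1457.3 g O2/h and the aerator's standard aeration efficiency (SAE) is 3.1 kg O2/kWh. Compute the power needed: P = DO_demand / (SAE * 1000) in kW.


SAE in g O2/kWh = 3.1 * 1000 = 3100 g/kWh
P = DO_demand / SAE_g = 1457.3 / 3100 = 0.470097 kW

0.470097 kW


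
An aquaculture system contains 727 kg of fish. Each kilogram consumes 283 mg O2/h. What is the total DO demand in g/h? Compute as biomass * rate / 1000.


Total O2 consumption (mg/h) = 727 kg * 283 mg/(kg*h) = 205741 mg/h
Convert to g/h: 205741 / 1000 = 205.741 g/h

205.741 g/h


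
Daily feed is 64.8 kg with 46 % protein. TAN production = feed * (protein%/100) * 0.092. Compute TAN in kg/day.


Protein in feed = 64.8 * 46/100 = 29.808 kg/day
TAN = protein * 0.092 = 29.808 * 0.092 = 2.742336 kg/day

2.742336 kg/day


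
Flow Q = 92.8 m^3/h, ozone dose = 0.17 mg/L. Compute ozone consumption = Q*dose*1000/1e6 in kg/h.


O3 demand (mg/h) = Q * dose * 1000 = 92.8 * 0.17 * 1000 = 15776 mg/h
Convert mg to kg: 15776 / 1e6 = 0.015776 kg/h

0.015776 kg/h


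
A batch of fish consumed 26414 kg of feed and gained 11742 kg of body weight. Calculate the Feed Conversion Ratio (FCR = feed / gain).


FCR = feed consumed / weight gained
FCR = 26414 kg / 11742 kg = 2.24953

2.24953


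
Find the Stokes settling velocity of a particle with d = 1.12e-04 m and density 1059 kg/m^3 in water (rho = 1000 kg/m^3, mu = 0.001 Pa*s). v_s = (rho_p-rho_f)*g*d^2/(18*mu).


Density difference: rho_p - rho_f = 1059 - 1000 = 59 kg/m^3
d^2 = (1.12e-04)^2 = 1.2544e-08 m^2
Numerator = (rho_p - rho_f) * g * d^2 = 59 * 9.81 * 1.2544e-08 = 7.2603418e-06
Denominator = 18 * mu = 18 * 0.001 = 0.018
v_s = 7.2603418e-06 / 0.018 = 4.03352e-04 m/s
Check: Re = rho_f * v_s * d / mu = 1000 * 4.03352e-04 * 1.12e-04 / 0.001 = 0.0452 < 1, so Stokes' law applies.

4.03352e-04 m/s


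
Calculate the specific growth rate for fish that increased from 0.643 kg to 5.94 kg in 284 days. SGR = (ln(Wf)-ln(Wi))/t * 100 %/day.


ln(W_f) = ln(5.94) = 1.7817091
ln(W_i) = ln(0.643) = -0.44161055
ln(W_f) - ln(W_i) = 1.7817091 - -0.44161055 = 2.2233197
SGR = 2.2233197 / 284 * 100 = 0.782859 %/day

0.782859 %/day


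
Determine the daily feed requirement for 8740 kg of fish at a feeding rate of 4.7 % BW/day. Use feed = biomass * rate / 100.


Feeding rate fraction = 4.7% / 100 = 0.047
Daily feed = 8740 kg * 0.047 = 410.78 kg/day

410.78 kg/day


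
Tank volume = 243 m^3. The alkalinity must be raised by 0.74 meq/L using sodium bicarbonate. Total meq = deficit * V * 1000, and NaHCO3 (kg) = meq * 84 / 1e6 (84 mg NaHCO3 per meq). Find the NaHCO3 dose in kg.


Tank volume in L = 243 m^3 * 1000 = 243000 L
Total meq required = 0.74 meq/L * 243000 L = 179820 meq
NaHCO3 mass = 179820 meq * 84 mg/meq / 1e6 = 15.1049 kg

15.1049 kg


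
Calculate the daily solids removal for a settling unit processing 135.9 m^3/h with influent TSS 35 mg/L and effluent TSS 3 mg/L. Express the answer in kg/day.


Concentration drop: TSS_in - TSS_out = 35 - 3 = 32 mg/L
Hourly solids removed = Q * dTSS = 135.9 m^3/h * 32 mg/L = 4348.8 g/h  (m^3/h * mg/L = g/h)
Daily solids removed = 4348.8 * 24 = 104371.2 g/day
Convert g to kg: 104371.2 / 1000 = 104.3712 kg/day

104.3712 kg/day


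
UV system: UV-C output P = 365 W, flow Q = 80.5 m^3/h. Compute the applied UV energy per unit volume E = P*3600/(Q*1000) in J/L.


Energy delivered per hour = 365 W * 3600 s = 1314000 J/h
Volume treated per hour = 80.5 m^3/h * 1000 = 80500 L/h
dose = 1314000 / 80500 = 16.323 J/L

16.323 J/L


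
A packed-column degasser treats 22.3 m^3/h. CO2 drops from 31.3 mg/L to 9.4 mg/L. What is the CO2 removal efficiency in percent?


CO2_out / CO2_in = 9.4 / 31.3 = 0.30031949
Fraction remaining = 0.30031949
efficiency = (1 - 0.30031949) * 100 = 69.9681 %

69.9681 %


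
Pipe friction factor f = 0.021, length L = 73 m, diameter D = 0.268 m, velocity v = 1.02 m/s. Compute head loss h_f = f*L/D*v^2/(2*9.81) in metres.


v^2 = 1.02^2 = 1.0404 m^2/s^2
L/D = 73/0.268 = 272.38806
h_f = f*(L/D)*v^2/(2g) = 0.021 * 272.38806 * 1.0404 / 19.62 = 0.303325 m

0.303325 m


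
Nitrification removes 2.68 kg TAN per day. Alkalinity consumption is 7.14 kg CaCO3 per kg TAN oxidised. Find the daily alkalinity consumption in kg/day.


Alkalinity factor: 7.14 kg CaCO3 consumed per kg TAN nitrified
alk = 2.68 kg TAN * 7.14 = 19.1352 kg CaCO3/day

19.1352 kg CaCO3/day


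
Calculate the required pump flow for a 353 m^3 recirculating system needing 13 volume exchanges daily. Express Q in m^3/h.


Daily recirculation volume = 353 m^3 * 13 = 4589 m^3/day
Flow rate Q = daily volume / 24 h = 4589 / 24 = 191.208 m^3/h

191.208 m^3/h


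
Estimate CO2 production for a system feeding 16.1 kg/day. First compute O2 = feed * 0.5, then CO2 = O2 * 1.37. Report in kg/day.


O2 = 16.1 * 0.5 = 8.05
CO2 = 8.05 * 1.37 = 11.0285

11.0285 kg/day


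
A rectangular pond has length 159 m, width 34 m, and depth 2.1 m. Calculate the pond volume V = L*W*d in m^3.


Base area = L * W = 159 * 34 = 5406 m^2
Volume = area * depth = 5406 * 2.1 = 11352.6 m^3

11352.6 m^3


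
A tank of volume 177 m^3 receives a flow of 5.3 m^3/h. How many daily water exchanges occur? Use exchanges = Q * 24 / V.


Daily flow volume = 5.3 m^3/h * 24 h = 127.2 m^3/day
Exchanges = daily flow / tank volume = 127.2 / 177 = 0.718644 exchanges/day

0.718644 exchanges/day


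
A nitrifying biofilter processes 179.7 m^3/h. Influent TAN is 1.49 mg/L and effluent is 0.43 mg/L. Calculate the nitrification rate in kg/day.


Concentration drop: TAN_in - TAN_out = 1.49 - 0.43 = 1.06 mg/L
Hourly TAN removed = Q * dTAN = 179.7 m^3/h * 1.06 mg/L = 190.482 g/h  (m^3/h * mg/L = g/h)
Daily TAN removed = 190.482 * 24 = 4571.568 g/day
Convert to kg/day: 4571.568 / 1000 = 4.571568 kg/day

4.571568 kg/day


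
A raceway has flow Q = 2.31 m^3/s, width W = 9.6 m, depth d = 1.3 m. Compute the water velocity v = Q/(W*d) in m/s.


Cross-sectional area = W * d = 9.6 * 1.3 = 12.48 m^2
Velocity = Q / A = 2.31 / 12.48 = 0.185096 m/s

0.185096 m/s


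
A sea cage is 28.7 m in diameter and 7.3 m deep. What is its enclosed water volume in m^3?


r = d/2 = 28.7/2 = 14.35 m
Base area = pi*r^2 = pi*14.35^2 = 646.92461 m^2
Volume = 646.92461 * 7.3 = 4722.55 m^3

4722.55 m^3


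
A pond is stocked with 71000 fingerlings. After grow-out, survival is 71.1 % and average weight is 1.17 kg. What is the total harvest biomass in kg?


Survivors = 71000 * 71.1/100 = 50481 fish
Harvest biomass = survivors * W_f = 50481 * 1.17 = 59062.77 kg

59062.77 kg


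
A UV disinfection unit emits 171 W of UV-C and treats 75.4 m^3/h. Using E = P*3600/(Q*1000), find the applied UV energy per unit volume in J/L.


Energy delivered per hour = 171 W * 3600 s = 615600 J/h
Volume treated per hour = 75.4 m^3/h * 1000 = 75400 L/h
dose = 615600 / 75400 = 8.16446 J/L

8.16446 J/L


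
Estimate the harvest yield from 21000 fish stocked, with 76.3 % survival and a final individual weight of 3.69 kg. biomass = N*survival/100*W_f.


Survivors = 21000 * 76.3/100 = 16023 fish
Harvest biomass = survivors * W_f = 16023 * 3.69 = 59124.87 kg

59124.87 kg


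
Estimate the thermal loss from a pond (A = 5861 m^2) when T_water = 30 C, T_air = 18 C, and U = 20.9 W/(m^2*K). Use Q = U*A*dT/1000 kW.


Temperature difference dT = 30 - 18 = 12 K
Heat loss (W) = U * A * dT = 20.9 * 5861 * 12 = 1469938.8 W
Convert to kW: 1469938.8 / 1000 = 1469.9388 kW

1469.9388 kW


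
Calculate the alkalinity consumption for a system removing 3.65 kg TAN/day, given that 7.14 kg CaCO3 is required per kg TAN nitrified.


Alkalinity factor: 7.14 kg CaCO3 consumed per kg TAN nitrified
alk = 3.65 kg TAN * 7.14 = 26.061 kg CaCO3/day

26.061 kg CaCO3/day


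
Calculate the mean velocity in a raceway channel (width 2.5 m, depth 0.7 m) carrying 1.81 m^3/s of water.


Cross-sectional area = W * d = 2.5 * 0.7 = 1.75 m^2
Velocity = Q / A = 1.81 / 1.75 = 1.03429 m/s

1.03429 m/s


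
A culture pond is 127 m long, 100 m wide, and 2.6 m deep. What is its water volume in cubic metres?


Base area = L * W = 127 * 100 = 12700 m^2
Volume = area * depth = 12700 * 2.6 = 33020 m^3

33020 m^3


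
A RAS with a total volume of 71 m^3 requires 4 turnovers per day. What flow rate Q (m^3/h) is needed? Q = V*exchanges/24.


Daily recirculation volume = 71 m^3 * 4 = 284 m^3/day
Flow rate Q = daily volume / 24 h = 284 / 24 = 11.8333 m^3/h

11.8333 m^3/h


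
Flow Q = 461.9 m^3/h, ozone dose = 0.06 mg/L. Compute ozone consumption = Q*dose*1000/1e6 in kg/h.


O3 demand (mg/h) = Q * dose * 1000 = 461.9 * 0.06 * 1000 = 27714 mg/h
Convert mg to kg: 27714 / 1e6 = 0.027714 kg/h

0.027714 kg/h


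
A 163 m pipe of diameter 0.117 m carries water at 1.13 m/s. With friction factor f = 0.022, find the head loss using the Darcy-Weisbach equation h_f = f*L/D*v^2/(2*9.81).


v^2 = 1.13^2 = 1.2769 m^2/s^2
L/D = 163/0.117 = 1393.1624
h_f = f*(L/D)*v^2/(2g) = 0.022 * 1393.1624 * 1.2769 / 19.62 = 1.99472 m

1.99472 m


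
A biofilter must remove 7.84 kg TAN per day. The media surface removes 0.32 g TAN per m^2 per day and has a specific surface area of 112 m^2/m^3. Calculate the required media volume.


A = 7.84*1000 / 0.32 = 24500 m^2
V = 24500 / 112 = 218.75

218.75 m^3


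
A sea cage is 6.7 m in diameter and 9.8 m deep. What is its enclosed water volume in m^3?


r = d/2 = 6.7/2 = 3.35 m
Base area = pi*r^2 = pi*3.35^2 = 35.256524 m^2
Volume = 35.256524 * 9.8 = 345.514 m^3

345.514 m^3


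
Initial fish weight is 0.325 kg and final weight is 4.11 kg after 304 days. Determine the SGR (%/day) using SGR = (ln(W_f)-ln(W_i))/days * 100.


ln(W_f) = ln(4.11) = 1.413423
ln(W_i) = ln(0.325) = -1.1239301
ln(W_f) - ln(W_i) = 1.413423 - -1.1239301 = 2.5373531
SGR = 2.5373531 / 304 * 100 = 0.834656 %/day

0.834656 %/day


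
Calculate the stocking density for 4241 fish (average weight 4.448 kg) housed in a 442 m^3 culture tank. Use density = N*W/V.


Total biomass = 4241 fish * 4.448 kg = 18863.968 kg
Density = total biomass / volume = 18863.968 / 442 = 42.6787 kg/m^3

42.6787 kg/m^3


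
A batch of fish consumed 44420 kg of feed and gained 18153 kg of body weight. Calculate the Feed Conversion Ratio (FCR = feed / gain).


FCR = feed consumed / weight gained
FCR = 44420 kg / 18153 kg = 2.44698

2.44698


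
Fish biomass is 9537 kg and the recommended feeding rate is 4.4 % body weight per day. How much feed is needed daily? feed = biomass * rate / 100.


Feeding rate fraction = 4.4% / 100 = 0.044
Daily feed = 9537 kg * 0.044 = 419.628 kg/day

419.628 kg/day


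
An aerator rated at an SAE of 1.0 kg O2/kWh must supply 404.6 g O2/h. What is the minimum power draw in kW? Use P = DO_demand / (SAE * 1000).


SAE in g O2/kWh = 1.0 * 1000 = 1000 g/kWh
P = DO_demand / SAE_g = 404.6 / 1000 = 0.4046 kW

0.4046 kW


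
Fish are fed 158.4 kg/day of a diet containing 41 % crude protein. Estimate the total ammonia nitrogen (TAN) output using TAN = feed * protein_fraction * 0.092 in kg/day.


Protein in feed = 158.4 * 41/100 = 64.944 kg/day
TAN = protein * 0.092 = 64.944 * 0.092 = 5.974848 kg/day

5.974848 kg/day


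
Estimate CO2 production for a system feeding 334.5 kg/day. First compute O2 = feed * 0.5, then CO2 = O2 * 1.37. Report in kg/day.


O2 = 334.5 * 0.5 = 167.25
CO2 = 167.25 * 1.37 = 229.1325

229.1325 kg/day


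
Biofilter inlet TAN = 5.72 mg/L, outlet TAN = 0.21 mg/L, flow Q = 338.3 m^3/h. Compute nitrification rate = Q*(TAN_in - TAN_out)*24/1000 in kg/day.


Concentration drop: TAN_in - TAN_out = 5.72 - 0.21 = 5.51 mg/L
Hourly TAN removed = Q * dTAN = 338.3 m^3/h * 5.51 mg/L = 1864.033 g/h  (m^3/h * mg/L = g/h)
Daily TAN removed = 1864.033 * 24 = 44736.792 g/day
Convert to kg/day: 44736.792 / 1000 = 44.736792 kg/day

44.736792 kg/day


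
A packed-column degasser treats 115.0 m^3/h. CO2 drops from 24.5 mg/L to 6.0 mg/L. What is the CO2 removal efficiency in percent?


CO2_out / CO2_in = 6.0 / 24.5 = 0.24489796
Fraction remaining = 0.24489796
efficiency = (1 - 0.24489796) * 100 = 75.5102 %

75.5102 %


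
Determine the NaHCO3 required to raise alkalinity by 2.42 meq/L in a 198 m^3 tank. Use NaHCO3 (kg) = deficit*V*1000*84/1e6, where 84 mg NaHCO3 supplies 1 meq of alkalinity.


Tank volume in L = 198 m^3 * 1000 = 198000 L
Total meq required = 2.42 meq/L * 198000 L = 479160 meq
NaHCO3 mass = 479160 meq * 84 mg/meq / 1e6 = 40.2494 kg

40.2494 kg


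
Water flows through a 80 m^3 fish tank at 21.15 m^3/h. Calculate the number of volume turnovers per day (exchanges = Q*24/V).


Daily flow volume = 21.15 m^3/h * 24 h = 507.6 m^3/day
Exchanges = daily flow / tank volume = 507.6 / 80 = 6.345 exchanges/day

6.345 exchanges/day


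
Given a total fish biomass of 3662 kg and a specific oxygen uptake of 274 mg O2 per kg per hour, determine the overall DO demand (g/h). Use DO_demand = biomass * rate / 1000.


Total O2 consumption (mg/h) = 3662 kg * 274 mg/(kg*h) = 1003388 mg/h
Convert to g/h: 1003388 / 1000 = 1003.388 g/h

1003.388 g/h


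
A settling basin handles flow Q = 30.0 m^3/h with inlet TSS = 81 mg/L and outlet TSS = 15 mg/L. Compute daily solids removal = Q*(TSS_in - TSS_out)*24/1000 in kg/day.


Concentration drop: TSS_in - TSS_out = 81 - 15 = 66 mg/L
Hourly solids removed = Q * dTSS = 30.0 m^3/h * 66 mg/L = 1980 g/h  (m^3/h * mg/L = g/h)
Daily solids removed = 1980 * 24 = 47520 g/day
Convert g to kg: 47520 / 1000 = 47.52 kg/day

47.52 kg/day


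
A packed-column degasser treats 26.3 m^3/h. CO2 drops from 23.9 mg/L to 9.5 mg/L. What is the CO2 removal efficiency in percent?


CO2_out / CO2_in = 9.5 / 23.9 = 0.39748954
Fraction remaining = 0.39748954
efficiency = (1 - 0.39748954) * 100 = 60.251 %

60.251 %


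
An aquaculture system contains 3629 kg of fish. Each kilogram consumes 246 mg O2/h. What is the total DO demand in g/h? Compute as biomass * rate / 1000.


Total O2 consumption (mg/h) = 3629 kg * 246 mg/(kg*h) = 892734 mg/h
Convert to g/h: 892734 / 1000 = 892.734 g/h

892.734 g/h


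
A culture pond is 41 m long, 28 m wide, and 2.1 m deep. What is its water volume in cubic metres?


Base area = L * W = 41 * 28 = 1148 m^2
Volume = area * depth = 1148 * 2.1 = 2410.8 m^3

2410.8 m^3


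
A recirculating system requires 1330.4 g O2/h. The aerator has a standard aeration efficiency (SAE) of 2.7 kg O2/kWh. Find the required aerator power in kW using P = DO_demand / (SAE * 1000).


SAE in g O2/kWh = 2.7 * 1000 = 2700 g/kWh
P = DO_demand / SAE_g = 1330.4 / 2700 = 0.492741 kW

0.492741 kW


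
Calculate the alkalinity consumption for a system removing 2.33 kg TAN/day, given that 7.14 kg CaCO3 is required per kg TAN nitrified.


Alkalinity factor: 7.14 kg CaCO3 consumed per kg TAN nitrified
alk = 2.33 kg TAN * 7.14 = 16.6362 kg CaCO3/day

16.6362 kg CaCO3/day


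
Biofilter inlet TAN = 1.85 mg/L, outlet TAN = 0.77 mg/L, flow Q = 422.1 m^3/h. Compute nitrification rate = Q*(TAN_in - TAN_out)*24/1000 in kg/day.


Concentration drop: TAN_in - TAN_out = 1.85 - 0.77 = 1.08 mg/L
Hourly TAN removed = Q * dTAN = 422.1 m^3/h * 1.08 mg/L = 455.868 g/h  (m^3/h * mg/L = g/h)
Daily TAN removed = 455.868 * 24 = 10940.832 g/day
Convert to kg/day: 10940.832 / 1000 = 10.940832 kg/day

10.940832 kg/day


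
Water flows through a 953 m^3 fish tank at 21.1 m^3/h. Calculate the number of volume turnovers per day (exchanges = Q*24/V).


Daily flow volume = 21.1 m^3/h * 24 h = 506.4 m^3/day
Exchanges = daily flow / tank volume = 506.4 / 953 = 0.531375 exchanges/day

0.531375 exchanges/day


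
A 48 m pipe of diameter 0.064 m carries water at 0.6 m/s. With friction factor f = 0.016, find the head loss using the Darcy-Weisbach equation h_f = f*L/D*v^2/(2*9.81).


v^2 = 0.6^2 = 0.36 m^2/s^2
L/D = 48/0.064 = 750
h_f = f*(L/D)*v^2/(2g) = 0.016 * 750 * 0.36 / 19.62 = 0.220183 m

0.220183 m


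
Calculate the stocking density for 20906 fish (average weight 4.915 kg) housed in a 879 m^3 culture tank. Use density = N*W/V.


Total biomass = 20906 fish * 4.915 kg = 102752.99 kg
Density = total biomass / volume = 102752.99 / 879 = 116.898 kg/m^3

116.898 kg/m^3


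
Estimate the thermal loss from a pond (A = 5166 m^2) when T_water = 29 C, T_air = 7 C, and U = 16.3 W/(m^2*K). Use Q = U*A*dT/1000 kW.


Temperature difference dT = 29 - 7 = 22 K
Heat loss (W) = U * A * dT = 16.3 * 5166 * 22 = 1852527.6 W
Convert to kW: 1852527.6 / 1000 = 1852.5276 kW

1852.5276 kW


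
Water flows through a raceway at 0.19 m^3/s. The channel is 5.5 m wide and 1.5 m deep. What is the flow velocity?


Cross-sectional area = W * d = 5.5 * 1.5 = 8.25 m^2
Velocity = Q / A = 0.19 / 8.25 = 0.0230303 m/s

0.0230303 m/s


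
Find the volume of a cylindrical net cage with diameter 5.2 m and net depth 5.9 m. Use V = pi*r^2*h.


r = d/2 = 5.2/2 = 2.6 m
Base area = pi*r^2 = pi*2.6^2 = 21.237166 m^2
Volume = 21.237166 * 5.9 = 125.299 m^3

125.299 m^3


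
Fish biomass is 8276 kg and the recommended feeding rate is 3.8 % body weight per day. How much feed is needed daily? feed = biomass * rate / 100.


Feeding rate fraction = 3.8% / 100 = 0.038
Daily feed = 8276 kg * 0.038 = 314.488 kg/day

314.488 kg/day


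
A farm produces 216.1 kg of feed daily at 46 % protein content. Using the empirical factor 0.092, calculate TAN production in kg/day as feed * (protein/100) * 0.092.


Protein in feed = 216.1 * 46/100 = 99.406 kg/day
TAN = protein * 0.092 = 99.406 * 0.092 = 9.145352 kg/day

9.145352 kg/day


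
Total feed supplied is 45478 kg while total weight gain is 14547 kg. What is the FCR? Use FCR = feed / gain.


FCR = feed consumed / weight gained
FCR = 45478 kg / 14547 kg = 3.12628

3.12628


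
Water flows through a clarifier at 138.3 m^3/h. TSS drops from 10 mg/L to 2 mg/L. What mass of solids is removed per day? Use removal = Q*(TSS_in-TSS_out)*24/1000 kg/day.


Concentration drop: TSS_in - TSS_out = 10 - 2 = 8 mg/L
Hourly solids removed = Q * dTSS = 138.3 m^3/h * 8 mg/L = 1106.4 g/h  (m^3/h * mg/L = g/h)
Daily solids removed = 1106.4 * 24 = 26553.6 g/day
Convert g to kg: 26553.6 / 1000 = 26.5536 kg/day

26.5536 kg/day


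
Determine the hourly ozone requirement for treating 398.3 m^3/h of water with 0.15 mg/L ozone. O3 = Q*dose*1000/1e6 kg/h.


O3 demand (mg/h) = Q * dose * 1000 = 398.3 * 0.15 * 1000 = 59745 mg/h
Convert mg to kg: 59745 / 1e6 = 0.059745 kg/h

0.059745 kg/h


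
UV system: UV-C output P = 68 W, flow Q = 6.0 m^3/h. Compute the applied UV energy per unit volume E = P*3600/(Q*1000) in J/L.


Energy delivered per hour = 68 W * 3600 s = 244800 J/h
Volume treated per hour = 6.0 m^3/h * 1000 = 6000 L/h
dose = 244800 / 6000 = 40.8 J/L

40.8 J/L


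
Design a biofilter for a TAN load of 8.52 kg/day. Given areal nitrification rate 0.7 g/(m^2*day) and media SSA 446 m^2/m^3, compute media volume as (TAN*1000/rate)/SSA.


A = 8.52*1000 / 0.7 = 12171.429 m^2
V = 12171.429 / 446 = 27.2902

27.2902 m^3


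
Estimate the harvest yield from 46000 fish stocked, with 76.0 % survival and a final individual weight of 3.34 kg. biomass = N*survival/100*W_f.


Survivors = 46000 * 76.0/100 = 34960 fish
Harvest biomass = survivors * W_f = 34960 * 3.34 = 116766.4 kg

116766.4 kg


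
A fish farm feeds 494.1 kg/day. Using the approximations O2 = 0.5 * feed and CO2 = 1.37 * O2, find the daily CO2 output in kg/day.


O2 = 494.1 * 0.5 = 247.05
CO2 = 247.05 * 1.37 = 338.4585

338.4585 kg/day


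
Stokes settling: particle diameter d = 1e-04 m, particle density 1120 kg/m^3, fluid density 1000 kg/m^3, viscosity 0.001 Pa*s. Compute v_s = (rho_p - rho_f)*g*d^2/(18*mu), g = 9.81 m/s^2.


Density difference: rho_p - rho_f = 1120 - 1000 = 120 kg/m^3
d^2 = (1e-04)^2 = 1e-08 m^2
Numerator = (rho_p - rho_f) * g * d^2 = 120 * 9.81 * 1e-08 = 1.1772e-05
Denominator = 18 * mu = 18 * 0.001 = 0.018
v_s = 1.1772e-05 / 0.018 = 6.54e-04 m/s
Check: Re = rho_f * v_s * d / mu = 1000 * 6.54e-04 * 1e-04 / 0.001 = 0.0654 < 1, so Stokes' law applies.

6.54e-04 m/s


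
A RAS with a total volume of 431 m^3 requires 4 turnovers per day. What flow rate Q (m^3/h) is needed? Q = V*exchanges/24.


Daily recirculation volume = 431 m^3 * 4 = 1724 m^3/day
Flow rate Q = daily volume / 24 h = 1724 / 24 = 71.8333 m^3/h

71.8333 m^3/h


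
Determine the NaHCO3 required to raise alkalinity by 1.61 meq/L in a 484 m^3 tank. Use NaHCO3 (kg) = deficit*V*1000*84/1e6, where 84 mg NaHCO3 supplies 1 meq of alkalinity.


Tank volume in L = 484 m^3 * 1000 = 484000 L
Total meq required = 1.61 meq/L * 484000 L = 779240 meq
NaHCO3 mass = 779240 meq * 84 mg/meq / 1e6 = 65.4562 kg

65.4562 kg


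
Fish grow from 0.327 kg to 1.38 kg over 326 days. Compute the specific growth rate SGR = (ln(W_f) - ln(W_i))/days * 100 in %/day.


ln(W_f) = ln(1.38) = 0.3220835
ln(W_i) = ln(0.327) = -1.1177951
ln(W_f) - ln(W_i) = 0.3220835 - -1.1177951 = 1.4398786
SGR = 1.4398786 / 326 * 100 = 0.441681 %/day

0.441681 %/day


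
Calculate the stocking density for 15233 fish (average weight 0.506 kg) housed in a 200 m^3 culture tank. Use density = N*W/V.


Total biomass = 15233 fish * 0.506 kg = 7707.898 kg
Density = total biomass / volume = 7707.898 / 200 = 38.5395 kg/m^3

38.5395 kg/m^3


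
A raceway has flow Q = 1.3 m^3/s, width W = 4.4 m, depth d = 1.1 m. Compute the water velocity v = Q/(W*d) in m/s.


Cross-sectional area = W * d = 4.4 * 1.1 = 4.84 m^2
Velocity = Q / A = 1.3 / 4.84 = 0.268595 m/s

0.268595 m/s


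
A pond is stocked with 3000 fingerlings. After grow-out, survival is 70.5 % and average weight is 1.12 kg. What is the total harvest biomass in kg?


Survivors = 3000 * 70.5/100 = 2115 fish
Harvest biomass = survivors * W_f = 2115 * 1.12 = 2368.8 kg

2368.8 kg


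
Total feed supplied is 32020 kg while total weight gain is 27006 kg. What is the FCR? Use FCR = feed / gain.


FCR = feed consumed / weight gained
FCR = 32020 kg / 27006 kg = 1.18566

1.18566


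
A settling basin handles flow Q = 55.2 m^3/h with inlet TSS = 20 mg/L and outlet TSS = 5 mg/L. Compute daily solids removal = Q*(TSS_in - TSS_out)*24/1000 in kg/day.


Concentration drop: TSS_in - TSS_out = 20 - 5 = 15 mg/L
Hourly solids removed = Q * dTSS = 55.2 m^3/h * 15 mg/L = 828 g/h  (m^3/h * mg/L = g/h)
Daily solids removed = 828 * 24 = 19872 g/day
Convert g to kg: 19872 / 1000 = 19.872 kg/day

19.872 kg/day


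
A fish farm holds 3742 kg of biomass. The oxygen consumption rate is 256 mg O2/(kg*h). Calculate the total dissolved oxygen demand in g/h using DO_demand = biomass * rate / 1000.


Total O2 consumption (mg/h) = 3742 kg * 256 mg/(kg*h) = 957952 mg/h
Convert to g/h: 957952 / 1000 = 957.952 g/h

957.952 g/h


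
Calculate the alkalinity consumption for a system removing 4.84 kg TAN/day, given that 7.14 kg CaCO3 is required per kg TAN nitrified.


Alkalinity factor: 7.14 kg CaCO3 consumed per kg TAN nitrified
alk = 4.84 kg TAN * 7.14 = 34.5576 kg CaCO3/day

34.5576 kg CaCO3/day


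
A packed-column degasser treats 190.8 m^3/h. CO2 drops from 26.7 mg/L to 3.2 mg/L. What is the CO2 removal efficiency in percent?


CO2_out / CO2_in = 3.2 / 26.7 = 0.11985019
Fraction remaining = 0.11985019
efficiency = (1 - 0.11985019) * 100 = 88.015 %

88.015 %


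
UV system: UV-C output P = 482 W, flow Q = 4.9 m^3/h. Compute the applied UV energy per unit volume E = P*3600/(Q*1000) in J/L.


Energy delivered per hour = 482 W * 3600 s = 1735200 J/h
Volume treated per hour = 4.9 m^3/h * 1000 = 4900 L/h
dose = 1735200 / 4900 = 354.122 J/L

354.122 J/L


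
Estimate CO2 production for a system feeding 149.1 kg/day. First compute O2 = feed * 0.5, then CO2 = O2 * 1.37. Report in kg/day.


O2 = 149.1 * 0.5 = 74.55
CO2 = 74.55 * 1.37 = 102.1335

102.1335 kg/day


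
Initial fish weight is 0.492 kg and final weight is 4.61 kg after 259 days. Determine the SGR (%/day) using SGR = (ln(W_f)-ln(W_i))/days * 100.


ln(W_f) = ln(4.61) = 1.5282279
ln(W_i) = ln(0.492) = -0.70927656
ln(W_f) - ln(W_i) = 1.5282279 - -0.70927656 = 2.2375045
SGR = 2.2375045 / 259 * 100 = 0.863901 %/day

0.863901 %/day


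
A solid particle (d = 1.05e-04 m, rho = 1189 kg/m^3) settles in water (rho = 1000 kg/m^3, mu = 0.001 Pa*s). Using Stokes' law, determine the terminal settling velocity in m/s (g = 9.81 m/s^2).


Density difference: rho_p - rho_f = 1189 - 1000 = 189 kg/m^3
d^2 = (1.05e-04)^2 = 1.1025e-08 m^2
Numerator = (rho_p - rho_f) * g * d^2 = 189 * 9.81 * 1.1025e-08 = 2.0441342e-05
Denominator = 18 * mu = 18 * 0.001 = 0.018
v_s = 2.0441342e-05 / 0.018 = 0.00113563 m/s
Check: Re = rho_f * v_s * d / mu = 1000 * 0.00113563 * 1.05e-04 / 0.001 = 0.119 < 1, so Stokes' law applies.

0.00113563 m/s


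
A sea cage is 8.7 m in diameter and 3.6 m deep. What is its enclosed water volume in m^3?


r = d/2 = 8.7/2 = 4.35 m
Base area = pi*r^2 = pi*4.35^2 = 59.446787 m^2
Volume = 59.446787 * 3.6 = 214.008 m^3

214.008 m^3


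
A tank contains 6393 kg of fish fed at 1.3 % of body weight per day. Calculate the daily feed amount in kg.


Feeding rate fraction = 1.3% / 100 = 0.013
Daily feed = 6393 kg * 0.013 = 83.109 kg/day

83.109 kg/day


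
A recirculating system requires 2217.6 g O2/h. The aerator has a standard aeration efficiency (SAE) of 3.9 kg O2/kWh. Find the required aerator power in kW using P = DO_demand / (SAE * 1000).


SAE in g O2/kWh = 3.9 * 1000 = 3900 g/kWh
P = DO_demand / SAE_g = 2217.6 / 3900 = 0.568615 kW

0.568615 kW


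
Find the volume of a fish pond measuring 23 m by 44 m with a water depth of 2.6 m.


Base area = L * W = 23 * 44 = 1012 m^2
Volume = area * depth = 1012 * 2.6 = 2631.2 m^3

2631.2 m^3


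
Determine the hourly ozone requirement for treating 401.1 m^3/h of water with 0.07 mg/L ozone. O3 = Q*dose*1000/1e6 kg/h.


O3 demand (mg/h) = Q * dose * 1000 = 401.1 * 0.07 * 1000 = 28077 mg/h
Convert mg to kg: 28077 / 1e6 = 0.028077 kg/h

0.028077 kg/h


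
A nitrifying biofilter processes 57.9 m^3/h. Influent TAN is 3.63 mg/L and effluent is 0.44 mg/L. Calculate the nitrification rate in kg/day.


Concentration drop: TAN_in - TAN_out = 3.63 - 0.44 = 3.19 mg/L
Hourly TAN removed = Q * dTAN = 57.9 m^3/h * 3.19 mg/L = 184.701 g/h  (m^3/h * mg/L = g/h)
Daily TAN removed = 184.701 * 24 = 4432.824 g/day
Convert to kg/day: 4432.824 / 1000 = 4.432824 kg/day

4.432824 kg/day


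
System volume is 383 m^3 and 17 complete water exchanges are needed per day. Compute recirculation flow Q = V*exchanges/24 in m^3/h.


Daily recirculation volume = 383 m^3 * 17 = 6511 m^3/day
Flow rate Q = daily volume / 24 h = 6511 / 24 = 271.292 m^3/h

271.292 m^3/h


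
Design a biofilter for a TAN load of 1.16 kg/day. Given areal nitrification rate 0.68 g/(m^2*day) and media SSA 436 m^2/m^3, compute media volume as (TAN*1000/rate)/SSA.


A = 1.16*1000 / 0.68 = 1705.8824 m^2
V = 1705.8824 / 436 = 3.91257

3.91257 m^3


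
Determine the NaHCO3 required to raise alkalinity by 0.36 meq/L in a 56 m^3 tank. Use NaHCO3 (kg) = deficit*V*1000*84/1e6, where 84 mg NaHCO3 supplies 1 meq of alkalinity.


Tank volume in L = 56 m^3 * 1000 = 56000 L
Total meq required = 0.36 meq/L * 56000 L = 20160 meq
NaHCO3 mass = 20160 meq * 84 mg/meq / 1e6 = 1.69344 kg

1.69344 kg


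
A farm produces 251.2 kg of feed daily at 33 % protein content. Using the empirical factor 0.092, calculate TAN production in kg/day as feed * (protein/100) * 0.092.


Protein in feed = 251.2 * 33/100 = 82.896 kg/day
TAN = protein * 0.092 = 82.896 * 0.092 = 7.626432 kg/day

7.626432 kg/day


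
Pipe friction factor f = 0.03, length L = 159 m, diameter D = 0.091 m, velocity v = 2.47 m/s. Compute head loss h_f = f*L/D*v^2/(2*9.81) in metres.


v^2 = 2.47^2 = 6.1009 m^2/s^2
L/D = 159/0.091 = 1747.2527
h_f = f*(L/D)*v^2/(2g) = 0.03 * 1747.2527 * 6.1009 / 19.62 = 16.2994 m

16.2994 m


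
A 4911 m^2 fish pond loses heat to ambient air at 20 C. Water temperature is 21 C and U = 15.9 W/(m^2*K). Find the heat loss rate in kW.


Temperature difference dT = 21 - 20 = 1 K
Heat loss (W) = U * A * dT = 15.9 * 4911 * 1 = 78084.9 W
Convert to kW: 78084.9 / 1000 = 78.0849 kW

78.0849 kW


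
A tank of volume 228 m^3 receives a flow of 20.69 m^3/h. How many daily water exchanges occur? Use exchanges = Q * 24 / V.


Daily flow volume = 20.69 m^3/h * 24 h = 496.56 m^3/day
Exchanges = daily flow / tank volume = 496.56 / 228 = 2.17789 exchanges/day

2.17789 exchanges/day


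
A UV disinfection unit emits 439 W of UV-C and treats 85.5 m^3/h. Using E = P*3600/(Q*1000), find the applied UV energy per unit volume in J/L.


Energy delivered per hour = 439 W * 3600 s = 1580400 J/h
Volume treated per hour = 85.5 m^3/h * 1000 = 85500 L/h
dose = 1580400 / 85500 = 18.4842 J/L

18.4842 J/L


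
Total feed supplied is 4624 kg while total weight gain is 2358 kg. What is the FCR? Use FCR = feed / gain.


FCR = feed consumed / weight gained
FCR = 4624 kg / 2358 kg = 1.96098

1.96098


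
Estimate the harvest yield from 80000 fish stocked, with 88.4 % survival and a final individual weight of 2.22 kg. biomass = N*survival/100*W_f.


Survivors = 80000 * 88.4/100 = 70720 fish
Harvest biomass = survivors * W_f = 70720 * 2.22 = 156998.4 kg

156998.4 kg


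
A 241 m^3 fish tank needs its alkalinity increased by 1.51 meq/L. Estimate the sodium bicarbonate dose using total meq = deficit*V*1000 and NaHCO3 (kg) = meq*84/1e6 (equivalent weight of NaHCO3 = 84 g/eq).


Tank volume in L = 241 m^3 * 1000 = 241000 L
Total meq required = 1.51 meq/L * 241000 L = 363910 meq
NaHCO3 mass = 363910 meq * 84 mg/meq / 1e6 = 30.5684 kg

30.5684 kg


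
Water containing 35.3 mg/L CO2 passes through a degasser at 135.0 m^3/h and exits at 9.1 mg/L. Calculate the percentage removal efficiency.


CO2_out / CO2_in = 9.1 / 35.3 = 0.25779037
Fraction remaining = 0.25779037
efficiency = (1 - 0.25779037) * 100 = 74.221 %

74.221 %
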